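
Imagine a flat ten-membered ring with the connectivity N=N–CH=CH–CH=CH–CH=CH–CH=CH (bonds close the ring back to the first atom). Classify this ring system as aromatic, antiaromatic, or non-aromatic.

The p orbitals form a continuous loop: every atom in a ring double bond is sp² and brings one electron to the p orbital; each =N– nitrogen is pyridine-type (lone pair in the sp² plane, one electron in the p orbital). The ring is fully conjugated.
Counting π electrons: 5 × 2 = 10 from the 5 double-bond units.
10 = 4(2) + 2, which satisfies Hückel's 4n+2 rule.

Aromatic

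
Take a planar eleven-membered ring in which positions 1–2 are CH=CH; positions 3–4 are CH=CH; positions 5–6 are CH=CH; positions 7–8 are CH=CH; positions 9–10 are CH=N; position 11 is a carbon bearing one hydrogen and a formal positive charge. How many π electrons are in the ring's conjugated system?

10

All ring atoms are sp² and supply a p orbital to the ring (each doubly-bonded ring atom is sp² with one p-orbital electron; each =N– nitrogen is pyridine-type (lone pair in the sp² plane, one electron in the p orbital); the carbocation has an empty p orbital); the conjugation is uninterrupted.
π-electron count: 5 × 2 = 10 from the double-bond units + 0 from the CH(+) atom = 10.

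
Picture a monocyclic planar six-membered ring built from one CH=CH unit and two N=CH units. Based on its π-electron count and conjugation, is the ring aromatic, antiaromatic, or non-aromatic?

Aromatic

Every ring atom contributes a p orbital perpendicular to the ring (each doubly-bonded ring atom is sp² with one p-orbital electron; the doubly-bonded nitrogens are pyridine-type — their lone pairs lie in the ring plane, leaving one electron in the p orbital), so the π system is cyclic and fully conjugated.
Adding the contributions, 3 × 2 = 6 from the 3 double-bond units.
Since 6 = 4·1 + 2, the ring meets the 4n+2 criterion.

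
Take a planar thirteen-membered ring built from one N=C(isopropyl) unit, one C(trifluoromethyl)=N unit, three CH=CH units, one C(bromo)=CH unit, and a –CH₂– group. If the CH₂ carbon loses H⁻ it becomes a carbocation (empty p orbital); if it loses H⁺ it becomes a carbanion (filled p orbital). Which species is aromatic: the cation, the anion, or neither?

The anion

In either ion the ring is fully conjugated: every atom, including the new sp² carbon, supplies a p orbital.
Cation: 6 × 2 + 0 = 12 π electrons → 4(3), antiaromatic.
Anion: 6 × 2 + 2 = 14 π electrons → 4(3)+2, aromatic.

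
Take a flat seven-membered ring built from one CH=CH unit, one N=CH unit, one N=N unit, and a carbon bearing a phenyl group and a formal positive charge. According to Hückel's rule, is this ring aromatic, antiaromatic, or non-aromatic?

Aromatic

Check conjugation: the double-bond atoms are sp², each contributing one p electron; each =N– nitrogen is pyridine-type (lone pair in the sp² plane, one electron in the p orbital); the carbocation has an empty p orbital — every position has a p orbital, so the cyclic π system is continuous.
Counting π electrons: 3 × 2 = 6 from the double-bond units + 0 from the C(phenyl)(+) atom = 6.
Since 6 = 4·1 + 2, the ring meets the 4n+2 criterion.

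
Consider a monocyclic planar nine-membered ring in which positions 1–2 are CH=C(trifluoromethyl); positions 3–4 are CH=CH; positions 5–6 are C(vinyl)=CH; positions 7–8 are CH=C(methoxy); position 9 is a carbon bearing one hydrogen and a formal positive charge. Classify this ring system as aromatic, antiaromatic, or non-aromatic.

Antiaromatic

Every ring atom contributes a p orbital perpendicular to the ring (each doubly-bonded ring atom is sp² with one p-orbital electron; the carbocation has an empty p orbital), so the π system is cyclic and fully conjugated.
Counting π electrons: 4 × 2 = 8 from the double-bond units + 0 from the CH(+) atom = 8.
8 = 4(2); a planar, fully conjugated 4n system is antiaromatic.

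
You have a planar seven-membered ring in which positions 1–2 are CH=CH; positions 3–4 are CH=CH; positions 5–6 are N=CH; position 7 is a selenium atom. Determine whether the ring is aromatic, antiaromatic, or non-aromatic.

Antiaromatic

The p orbitals form a continuous loop: every atom in a ring double bond is sp² and brings one electron to the p orbital; the doubly-bonded nitrogens are pyridine-type — their lone pairs lie in the ring plane, leaving one electron in the p orbital; the selenium donates one lone pair from its p orbital. The ring is fully conjugated.
Tallying contributions gives 3 × 2 = 6 from the double-bond units + 2 from the Se atom = 8.
With 8 = 4·2 π electrons, Hückel's rule classifies the planar ring as antiaromatic.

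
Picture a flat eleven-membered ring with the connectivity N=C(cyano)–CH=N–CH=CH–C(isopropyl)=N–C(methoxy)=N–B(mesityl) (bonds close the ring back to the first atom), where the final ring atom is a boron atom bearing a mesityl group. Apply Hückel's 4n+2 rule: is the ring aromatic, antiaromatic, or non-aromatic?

Aromatic

Every ring atom contributes a p orbital perpendicular to the ring (every atom in a ring double bond is sp² and brings one electron to the p orbital; the doubly-bonded nitrogens are pyridine-type — their lone pairs lie in the ring plane, leaving one electron in the p orbital; the boron has an empty p orbital), so the π system is cyclic and fully conjugated.
Adding the contributions, 5 × 2 = 10 from the double-bond units + 0 from the B(mesityl) atom = 10.
10 = 4(2) + 2, which satisfies Hückel's 4n+2 rule.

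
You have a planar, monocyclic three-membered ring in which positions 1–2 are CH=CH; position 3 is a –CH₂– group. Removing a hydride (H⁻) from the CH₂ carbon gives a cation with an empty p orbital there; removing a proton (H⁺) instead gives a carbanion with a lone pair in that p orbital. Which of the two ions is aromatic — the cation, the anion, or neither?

The cation

Both ions have a continuous loop of p orbitals — each ring atom is sp².
Cation: 1 × 2 + 0 = 2 π electrons → 4(0)+2, aromatic.
Anion: 1 × 2 + 2 = 4 π electrons → 4(1), antiaromatic.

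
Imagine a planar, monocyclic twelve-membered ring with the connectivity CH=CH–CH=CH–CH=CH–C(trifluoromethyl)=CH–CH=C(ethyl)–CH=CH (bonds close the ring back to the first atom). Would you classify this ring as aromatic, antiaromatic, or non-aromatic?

Antiaromatic

All ring atoms are sp² and supply a p orbital to the ring (every atom in a ring double bond is sp² and brings one electron to the p orbital); the conjugation is uninterrupted.
Adding the contributions, 6 × 2 = 12 from the 6 double-bond units.
A 4n π count (12, n = 3) in a planar conjugated ring means antiaromatic.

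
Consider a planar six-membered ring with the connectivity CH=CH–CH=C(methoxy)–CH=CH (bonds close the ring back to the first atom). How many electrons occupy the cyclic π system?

6

Every ring atom contributes a p orbital perpendicular to the ring (the double-bond atoms are sp², each contributing one p electron), so the π system is cyclic and fully conjugated.
Counting π electrons: 3 × 2 = 6 from the 3 double-bond units.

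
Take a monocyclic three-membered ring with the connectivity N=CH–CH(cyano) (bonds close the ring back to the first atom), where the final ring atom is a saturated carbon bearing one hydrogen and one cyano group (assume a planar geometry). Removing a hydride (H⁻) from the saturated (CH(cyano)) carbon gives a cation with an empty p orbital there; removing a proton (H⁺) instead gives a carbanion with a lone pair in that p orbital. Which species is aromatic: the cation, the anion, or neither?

In both ions every ring atom is sp² and contributes a p orbital, so both rings are fully conjugated.
Cation: 1 × 2 + 0 = 2 π electrons → 4(0)+2, aromatic.
Anion: 1 × 2 + 2 = 4 π electrons → 4(1), antiaromatic.

The cation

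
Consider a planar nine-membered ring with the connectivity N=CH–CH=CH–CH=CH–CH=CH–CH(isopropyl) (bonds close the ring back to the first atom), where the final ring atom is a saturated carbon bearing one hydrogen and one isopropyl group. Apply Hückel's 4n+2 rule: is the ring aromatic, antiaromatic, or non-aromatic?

Because that saturated carbon is sp³ and has no p orbital in the ring π system at the CH(isopropyl) position, the π system cannot extend all the way around the ring.
A ring that is not fully conjugated cannot be aromatic or antiaromatic regardless of its π-electron count.

Non-aromatic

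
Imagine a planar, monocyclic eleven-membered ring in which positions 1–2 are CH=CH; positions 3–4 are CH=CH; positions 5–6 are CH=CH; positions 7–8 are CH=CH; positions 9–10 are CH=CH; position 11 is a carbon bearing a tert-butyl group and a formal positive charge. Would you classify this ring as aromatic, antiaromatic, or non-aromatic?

The p orbitals form a continuous loop: each doubly-bonded ring atom is sp² with one p-orbital electron; the carbocation has an empty p orbital. The ring is fully conjugated.
Adding the contributions, 5 × 2 = 10 from the double-bond units + 0 from the C(tert-butyl)(+) atom = 10.
Since 10 = 4·2 + 2, the ring meets the 4n+2 criterion.

Aromatic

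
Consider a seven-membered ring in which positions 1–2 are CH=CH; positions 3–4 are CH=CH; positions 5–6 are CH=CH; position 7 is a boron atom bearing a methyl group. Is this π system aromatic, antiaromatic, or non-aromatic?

Every ring atom contributes a p orbital perpendicular to the ring (the double-bond atoms are sp², each contributing one p electron; the boron has an empty p orbital), so the π system is cyclic and fully conjugated.
Counting π electrons: 3 × 2 = 6 from the double-bond units + 0 from the B(methyl) atom = 6.
Since 6 = 4·1 + 2, the ring meets the 4n+2 criterion.

Aromatic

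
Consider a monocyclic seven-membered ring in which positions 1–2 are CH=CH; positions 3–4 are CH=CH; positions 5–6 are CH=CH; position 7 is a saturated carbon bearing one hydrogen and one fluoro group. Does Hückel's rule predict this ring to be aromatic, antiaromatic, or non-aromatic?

Non-aromatic

Because that saturated carbon is sp³ and has no p orbital in the ring π system at the CH(fluoro) position, the π system cannot extend all the way around the ring.
Hückel's rule only applies to fully conjugated rings, so this one is simply non-aromatic.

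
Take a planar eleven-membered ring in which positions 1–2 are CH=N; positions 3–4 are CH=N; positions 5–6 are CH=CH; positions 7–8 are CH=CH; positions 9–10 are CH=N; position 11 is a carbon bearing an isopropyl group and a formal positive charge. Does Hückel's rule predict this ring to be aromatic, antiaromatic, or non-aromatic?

Aromatic

The p orbitals form a continuous loop: each doubly-bonded ring atom is sp² with one p-orbital electron; each sp² =N– keeps its lone pair in-plane and puts one electron into the π system; the carbocation has an empty p orbital. The ring is fully conjugated.
Adding the contributions, 5 × 2 = 10 from the double-bond units + 0 from the C(isopropyl)(+) atom = 10.
With 10 π electrons (n = 2), the Hückel 4n+2 condition holds.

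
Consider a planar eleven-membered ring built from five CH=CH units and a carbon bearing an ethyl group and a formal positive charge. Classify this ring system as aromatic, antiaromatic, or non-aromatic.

Aromatic

Check conjugation: every atom in a ring double bond is sp² and brings one electron to the p orbital; the carbocation has an empty p orbital — every position has a p orbital, so the cyclic π system is continuous.
Tallying contributions gives 5 × 2 = 10 from the double-bond units + 0 from the C(ethyl)(+) atom = 10.
10 = 4(2) + 2, which satisfies Hückel's 4n+2 rule.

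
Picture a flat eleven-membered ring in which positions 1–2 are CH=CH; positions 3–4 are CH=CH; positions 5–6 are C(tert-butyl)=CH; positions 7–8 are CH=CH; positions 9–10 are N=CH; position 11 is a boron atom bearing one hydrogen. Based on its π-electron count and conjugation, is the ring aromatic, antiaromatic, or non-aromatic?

Aromatic

All ring atoms are sp² and supply a p orbital to the ring (each doubly-bonded ring atom is sp² with one p-orbital electron; each sp² =N– keeps its lone pair in-plane and puts one electron into the π system; the boron has an empty p orbital); the conjugation is uninterrupted.
Tallying contributions gives 5 × 2 = 10 from the double-bond units + 0 from the BH atom = 10.
That gives a 4n+2 count (10, n = 2).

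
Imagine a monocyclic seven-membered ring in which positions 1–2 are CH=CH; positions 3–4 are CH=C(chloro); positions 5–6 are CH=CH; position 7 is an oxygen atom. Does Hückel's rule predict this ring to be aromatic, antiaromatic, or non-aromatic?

All ring atoms are sp² and supply a p orbital to the ring (every atom in a ring double bond is sp² and brings one electron to the p orbital; the oxygen donates one lone pair from its p orbital); the conjugation is uninterrupted.
π-electron count: 3 × 2 = 6 from the double-bond units + 2 from the O atom = 8.
A 4n π count (8, n = 2) in a planar conjugated ring means antiaromatic.

Antiaromatic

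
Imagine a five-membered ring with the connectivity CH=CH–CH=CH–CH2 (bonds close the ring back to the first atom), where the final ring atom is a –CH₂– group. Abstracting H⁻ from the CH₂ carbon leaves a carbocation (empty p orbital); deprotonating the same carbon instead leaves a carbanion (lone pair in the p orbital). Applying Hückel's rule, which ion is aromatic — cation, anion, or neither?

The anion

Once that carbon is sp², every ring atom has a p orbital and both ions are fully conjugated.
Cation: 2 × 2 + 0 = 4 π electrons → 4(1), antiaromatic.
Anion: 2 × 2 + 2 = 6 π electrons → 4(1)+2, aromatic.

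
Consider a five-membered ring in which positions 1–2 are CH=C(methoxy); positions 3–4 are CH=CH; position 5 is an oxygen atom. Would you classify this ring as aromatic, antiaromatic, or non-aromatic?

Aromatic

All ring atoms are sp² and supply a p orbital to the ring (the double-bond atoms are sp², each contributing one p electron; the oxygen donates one lone pair from its p orbital); the conjugation is uninterrupted.
Tallying contributions gives 2 × 2 = 4 from the double-bond units + 2 from the O atom = 6.
That gives a 4n+2 count (6, n = 1).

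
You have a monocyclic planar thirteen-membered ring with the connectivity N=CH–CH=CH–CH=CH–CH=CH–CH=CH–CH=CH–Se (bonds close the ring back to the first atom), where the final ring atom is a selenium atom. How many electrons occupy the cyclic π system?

Check conjugation: each doubly-bonded ring atom is sp² with one p-orbital electron; each sp² =N– keeps its lone pair in-plane and puts one electron into the π system; the selenium donates one lone pair from its p orbital — every position has a p orbital, so the cyclic π system is continuous.
Adding the contributions, 6 × 2 = 12 from the double-bond units + 2 from the Se atom = 14.

14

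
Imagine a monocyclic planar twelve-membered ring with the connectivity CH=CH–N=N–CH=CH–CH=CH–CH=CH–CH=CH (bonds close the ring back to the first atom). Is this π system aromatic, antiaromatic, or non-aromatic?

Antiaromatic

All ring atoms are sp² and supply a p orbital to the ring (the double-bond atoms are sp², each contributing one p electron; each sp² =N– keeps its lone pair in-plane and puts one electron into the π system); the conjugation is uninterrupted.
π-electron count: 6 × 2 = 12 from the 6 double-bond units.
12 = 4(3); a planar, fully conjugated 4n system is antiaromatic.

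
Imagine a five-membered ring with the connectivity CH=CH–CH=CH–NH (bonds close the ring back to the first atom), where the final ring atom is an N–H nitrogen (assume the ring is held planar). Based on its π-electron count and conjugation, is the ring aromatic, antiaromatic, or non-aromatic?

Aromatic

Check conjugation: every atom in a ring double bond is sp² and brings one electron to the p orbital; the pyrrole-type nitrogen donates its lone pair from the p orbital — every position has a p orbital, so the cyclic π system is continuous.
Tallying contributions gives 2 × 2 = 4 from the double-bond units + 2 from the NH atom = 6.
That gives a 4n+2 count (6, n = 1).
This is pyrrole.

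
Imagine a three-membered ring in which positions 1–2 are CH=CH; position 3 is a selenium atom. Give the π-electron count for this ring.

4

All ring atoms are sp² and supply a p orbital to the ring (the double-bond atoms are sp², each contributing one p electron; the selenium donates one lone pair from its p orbital); the conjugation is uninterrupted.
Tallying contributions gives 1 × 2 = 2 from the double-bond unit + 2 from the Se atom = 4.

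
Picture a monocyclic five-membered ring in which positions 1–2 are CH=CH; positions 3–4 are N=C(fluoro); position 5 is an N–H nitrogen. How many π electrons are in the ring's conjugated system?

Every ring atom contributes a p orbital perpendicular to the ring (every atom in a ring double bond is sp² and brings one electron to the p orbital; each =N– nitrogen is pyridine-type (lone pair in the sp² plane, one electron in the p orbital); the pyrrole-type nitrogen donates its lone pair from the p orbital), so the π system is cyclic and fully conjugated.
Adding the contributions, 2 × 2 = 4 from the double-bond units + 2 from the NH atom = 6.

6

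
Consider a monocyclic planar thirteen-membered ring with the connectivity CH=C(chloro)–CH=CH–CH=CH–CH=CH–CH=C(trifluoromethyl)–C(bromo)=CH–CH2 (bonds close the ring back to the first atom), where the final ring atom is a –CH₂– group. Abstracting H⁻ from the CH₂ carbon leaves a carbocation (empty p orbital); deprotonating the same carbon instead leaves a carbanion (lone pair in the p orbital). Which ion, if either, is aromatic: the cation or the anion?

The anion

In either ion the ring is fully conjugated: every atom, including the new sp² carbon, supplies a p orbital.
Cation: 6 × 2 + 0 = 12 π electrons → 4(3), antiaromatic.
Anion: 6 × 2 + 2 = 14 π electrons → 4(3)+2, aromatic.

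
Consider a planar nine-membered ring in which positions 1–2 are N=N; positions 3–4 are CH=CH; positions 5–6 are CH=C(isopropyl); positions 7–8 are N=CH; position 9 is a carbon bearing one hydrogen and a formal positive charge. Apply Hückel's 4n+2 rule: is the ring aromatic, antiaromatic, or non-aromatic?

Every ring atom contributes a p orbital perpendicular to the ring (each doubly-bonded ring atom is sp² with one p-orbital electron; each sp² =N– keeps its lone pair in-plane and puts one electron into the π system; the carbocation has an empty p orbital), so the π system is cyclic and fully conjugated.
Adding the contributions, 4 × 2 = 8 from the double-bond units + 0 from the CH(+) atom = 8.
8 is a 4n count (n = 2), so the planar conjugated ring is antiaromatic.

Antiaromatic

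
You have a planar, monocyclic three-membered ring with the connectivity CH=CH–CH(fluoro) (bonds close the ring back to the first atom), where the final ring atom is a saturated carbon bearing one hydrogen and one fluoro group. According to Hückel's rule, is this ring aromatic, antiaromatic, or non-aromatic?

Non-aromatic

The CH(fluoro) position has four σ bonds — that saturated carbon is sp³ and has no p orbital in the ring π system — so the cyclic conjugation is interrupted.
A ring that is not fully conjugated cannot be aromatic or antiaromatic regardless of its π-electron count.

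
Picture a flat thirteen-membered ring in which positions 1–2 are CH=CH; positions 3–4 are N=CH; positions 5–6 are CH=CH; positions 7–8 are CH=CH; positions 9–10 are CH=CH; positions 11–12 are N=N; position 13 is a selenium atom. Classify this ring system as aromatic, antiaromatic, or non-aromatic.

Every ring atom contributes a p orbital perpendicular to the ring (each doubly-bonded ring atom is sp² with one p-orbital electron; each =N– nitrogen is pyridine-type (lone pair in the sp² plane, one electron in the p orbital); the selenium donates one lone pair from its p orbital), so the π system is cyclic and fully conjugated.
Adding the contributions, 6 × 2 = 12 from the double-bond units + 2 from the Se atom = 14.
Since 14 = 4·3 + 2, the ring meets the 4n+2 criterion.

Aromatic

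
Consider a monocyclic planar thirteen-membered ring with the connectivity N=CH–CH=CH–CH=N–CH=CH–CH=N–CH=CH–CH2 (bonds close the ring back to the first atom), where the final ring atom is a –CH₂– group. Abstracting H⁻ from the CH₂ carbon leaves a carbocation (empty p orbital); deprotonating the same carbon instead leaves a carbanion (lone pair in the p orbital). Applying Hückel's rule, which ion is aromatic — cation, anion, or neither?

The anion

Both ions have a continuous loop of p orbitals — each ring atom is sp².
Cation: 6 × 2 + 0 = 12 π electrons → 4(3), antiaromatic.
Anion: 6 × 2 + 2 = 14 π electrons → 4(3)+2, aromatic.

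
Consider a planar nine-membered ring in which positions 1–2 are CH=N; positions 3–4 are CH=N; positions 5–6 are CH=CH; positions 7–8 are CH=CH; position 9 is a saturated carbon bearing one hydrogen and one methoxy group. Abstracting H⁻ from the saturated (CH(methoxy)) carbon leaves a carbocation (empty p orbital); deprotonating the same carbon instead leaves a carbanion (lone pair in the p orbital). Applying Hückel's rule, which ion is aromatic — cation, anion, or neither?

In both ions every ring atom is sp² and contributes a p orbital, so both rings are fully conjugated.
Cation: 4 × 2 + 0 = 8 π electrons → 4(2), antiaromatic.
Anion: 4 × 2 + 2 = 10 π electrons → 4(2)+2, aromatic.

The anion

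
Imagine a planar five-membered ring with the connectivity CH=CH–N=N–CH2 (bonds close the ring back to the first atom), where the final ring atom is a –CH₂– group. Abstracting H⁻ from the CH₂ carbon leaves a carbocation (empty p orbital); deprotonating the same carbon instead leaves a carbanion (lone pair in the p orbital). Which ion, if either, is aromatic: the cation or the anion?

Both ions have a continuous loop of p orbitals — each ring atom is sp².
Cation: 2 × 2 + 0 = 4 π electrons → 4(1), antiaromatic.
Anion: 2 × 2 + 2 = 6 π electrons → 4(1)+2, aromatic.

The anion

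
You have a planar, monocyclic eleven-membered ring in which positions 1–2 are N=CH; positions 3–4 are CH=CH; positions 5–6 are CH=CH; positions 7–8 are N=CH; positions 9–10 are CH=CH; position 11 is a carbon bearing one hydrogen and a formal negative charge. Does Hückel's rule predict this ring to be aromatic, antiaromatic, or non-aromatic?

Every ring atom contributes a p orbital perpendicular to the ring (each doubly-bonded ring atom is sp² with one p-orbital electron; each =N– nitrogen is pyridine-type (lone pair in the sp² plane, one electron in the p orbital); the carbanion's lone pair occupies the p orbital), so the π system is cyclic and fully conjugated.
Adding the contributions, 5 × 2 = 10 from the double-bond units + 2 from the CH(-) atom = 12.
12 is a 4n count (n = 3), so the planar conjugated ring is antiaromatic.

Antiaromatic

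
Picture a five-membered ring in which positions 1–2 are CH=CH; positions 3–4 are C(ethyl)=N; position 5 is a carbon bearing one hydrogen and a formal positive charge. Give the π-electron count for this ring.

4

The p orbitals form a continuous loop: the double-bond atoms are sp², each contributing one p electron; each sp² =N– keeps its lone pair in-plane and puts one electron into the π system; the carbocation has an empty p orbital. The ring is fully conjugated.
Counting π electrons: 2 × 2 = 4 from the double-bond units + 0 from the CH(+) atom = 4.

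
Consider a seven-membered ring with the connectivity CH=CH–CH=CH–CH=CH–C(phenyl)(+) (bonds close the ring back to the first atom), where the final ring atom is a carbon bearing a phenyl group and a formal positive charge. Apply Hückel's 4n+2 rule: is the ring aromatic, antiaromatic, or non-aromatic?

The p orbitals form a continuous loop: every atom in a ring double bond is sp² and brings one electron to the p orbital; the carbocation has an empty p orbital. The ring is fully conjugated.
Counting π electrons: 3 × 2 = 6 from the double-bond units + 0 from the C(phenyl)(+) atom = 6.
Since 6 = 4·1 + 2, the ring meets the 4n+2 criterion.

Aromatic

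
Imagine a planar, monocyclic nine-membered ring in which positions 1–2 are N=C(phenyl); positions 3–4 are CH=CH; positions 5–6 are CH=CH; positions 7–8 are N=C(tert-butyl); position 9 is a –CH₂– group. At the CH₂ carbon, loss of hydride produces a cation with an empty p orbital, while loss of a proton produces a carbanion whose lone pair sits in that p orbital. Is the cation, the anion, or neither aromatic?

The anion

Once that carbon is sp², every ring atom has a p orbital and both ions are fully conjugated.
Cation: 4 × 2 + 0 = 8 π electrons → 4(2), antiaromatic.
Anion: 4 × 2 + 2 = 10 π electrons → 4(2)+2, aromatic.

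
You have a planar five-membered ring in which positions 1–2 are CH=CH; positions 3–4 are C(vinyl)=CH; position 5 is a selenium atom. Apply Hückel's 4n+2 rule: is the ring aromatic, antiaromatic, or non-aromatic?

Aromatic

The p orbitals form a continuous loop: the double-bond atoms are sp², each contributing one p electron; the selenium donates one lone pair from its p orbital. The ring is fully conjugated.
Counting π electrons: 2 × 2 = 4 from the double-bond units + 2 from the Se atom = 6.
That gives a 4n+2 count (6, n = 1).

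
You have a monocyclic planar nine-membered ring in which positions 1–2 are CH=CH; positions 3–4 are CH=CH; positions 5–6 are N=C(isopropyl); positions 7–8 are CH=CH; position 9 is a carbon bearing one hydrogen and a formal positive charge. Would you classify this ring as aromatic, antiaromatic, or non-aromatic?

The p orbitals form a continuous loop: each doubly-bonded ring atom is sp² with one p-orbital electron; the doubly-bonded nitrogens are pyridine-type — their lone pairs lie in the ring plane, leaving one electron in the p orbital; the carbocation has an empty p orbital. The ring is fully conjugated.
Adding the contributions, 4 × 2 = 8 from the double-bond units + 0 from the CH(+) atom = 8.
8 is a 4n count (n = 2), so the planar conjugated ring is antiaromatic.

Antiaromatic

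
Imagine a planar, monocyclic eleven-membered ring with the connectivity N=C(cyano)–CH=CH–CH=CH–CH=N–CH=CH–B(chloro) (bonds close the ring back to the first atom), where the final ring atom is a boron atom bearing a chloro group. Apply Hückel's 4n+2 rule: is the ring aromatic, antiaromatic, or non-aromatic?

Aromatic

Check conjugation: each doubly-bonded ring atom is sp² with one p-orbital electron; the doubly-bonded nitrogens are pyridine-type — their lone pairs lie in the ring plane, leaving one electron in the p orbital; the boron has an empty p orbital — every position has a p orbital, so the cyclic π system is continuous.
Tallying contributions gives 5 × 2 = 10 from the double-bond units + 0 from the B(chloro) atom = 10.
Since 10 = 4·2 + 2, the ring meets the 4n+2 criterion.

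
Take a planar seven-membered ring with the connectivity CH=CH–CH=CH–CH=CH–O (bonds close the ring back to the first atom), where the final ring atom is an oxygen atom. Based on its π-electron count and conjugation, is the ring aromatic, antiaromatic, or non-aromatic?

Antiaromatic

Every ring atom contributes a p orbital perpendicular to the ring (each doubly-bonded ring atom is sp² with one p-orbital electron; the oxygen donates one lone pair from its p orbital), so the π system is cyclic and fully conjugated.
Adding the contributions, 3 × 2 = 6 from the double-bond units + 2 from the O atom = 8.
8 = 4(2); a planar, fully conjugated 4n system is antiaromatic.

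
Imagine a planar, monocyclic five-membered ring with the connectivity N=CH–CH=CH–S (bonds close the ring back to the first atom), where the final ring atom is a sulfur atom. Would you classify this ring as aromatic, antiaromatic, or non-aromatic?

Every ring atom contributes a p orbital perpendicular to the ring (each doubly-bonded ring atom is sp² with one p-orbital electron; the doubly-bonded nitrogens are pyridine-type — their lone pairs lie in the ring plane, leaving one electron in the p orbital; the sulfur donates one lone pair from its p orbital), so the π system is cyclic and fully conjugated.
Tallying contributions gives 2 × 2 = 4 from the double-bond units + 2 from the S atom = 6.
6 = 4(1) + 2, which satisfies Hückel's 4n+2 rule.

Aromatic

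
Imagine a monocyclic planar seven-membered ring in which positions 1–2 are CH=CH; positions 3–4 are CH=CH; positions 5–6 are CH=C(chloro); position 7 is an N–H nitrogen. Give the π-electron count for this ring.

8

All ring atoms are sp² and supply a p orbital to the ring (each doubly-bonded ring atom is sp² with one p-orbital electron; the pyrrole-type nitrogen donates its lone pair from the p orbital); the conjugation is uninterrupted.
Tallying contributions gives 3 × 2 = 6 from the double-bond units + 2 from the NH atom = 8.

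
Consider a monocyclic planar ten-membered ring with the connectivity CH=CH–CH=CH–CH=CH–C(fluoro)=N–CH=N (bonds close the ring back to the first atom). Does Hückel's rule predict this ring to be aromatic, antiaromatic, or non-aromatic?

Aromatic

Every ring atom contributes a p orbital perpendicular to the ring (every atom in a ring double bond is sp² and brings one electron to the p orbital; each =N– nitrogen is pyridine-type (lone pair in the sp² plane, one electron in the p orbital)), so the π system is cyclic and fully conjugated.
π-electron count: 5 × 2 = 10 from the 5 double-bond units.
Since 10 = 4·2 + 2, the ring meets the 4n+2 criterion.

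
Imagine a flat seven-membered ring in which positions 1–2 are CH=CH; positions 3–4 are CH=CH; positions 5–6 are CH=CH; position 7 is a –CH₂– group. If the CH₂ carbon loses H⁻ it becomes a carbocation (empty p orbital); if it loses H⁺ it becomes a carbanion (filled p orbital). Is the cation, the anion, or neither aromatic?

The cation

Once that carbon is sp², every ring atom has a p orbital and both ions are fully conjugated.
Cation: 3 × 2 + 0 = 6 π electrons → 4(1)+2, aromatic.
Anion: 3 × 2 + 2 = 8 π electrons → 4(2), antiaromatic.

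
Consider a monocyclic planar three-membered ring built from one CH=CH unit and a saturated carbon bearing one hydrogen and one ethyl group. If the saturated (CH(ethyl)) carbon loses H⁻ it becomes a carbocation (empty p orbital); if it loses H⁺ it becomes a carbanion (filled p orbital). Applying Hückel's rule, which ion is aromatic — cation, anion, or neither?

The cation

In either ion the ring is fully conjugated: every atom, including the new sp² carbon, supplies a p orbital.
Cation: 1 × 2 + 0 = 2 π electrons → 4(0)+2, aromatic.
Anion: 1 × 2 + 2 = 4 π electrons → 4(1), antiaromatic.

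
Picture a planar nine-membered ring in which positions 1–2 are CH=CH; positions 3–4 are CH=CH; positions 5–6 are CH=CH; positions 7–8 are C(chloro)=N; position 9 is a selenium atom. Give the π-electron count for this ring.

10

Check conjugation: each doubly-bonded ring atom is sp² with one p-orbital electron; each sp² =N– keeps its lone pair in-plane and puts one electron into the π system; the selenium donates one lone pair from its p orbital — every position has a p orbital, so the cyclic π system is continuous.
Tallying contributions gives 4 × 2 = 8 from the double-bond units + 2 from the Se atom = 10.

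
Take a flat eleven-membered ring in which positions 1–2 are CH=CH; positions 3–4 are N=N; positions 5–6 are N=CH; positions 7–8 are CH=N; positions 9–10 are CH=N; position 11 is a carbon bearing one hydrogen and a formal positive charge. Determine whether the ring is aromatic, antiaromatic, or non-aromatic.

All ring atoms are sp² and supply a p orbital to the ring (every atom in a ring double bond is sp² and brings one electron to the p orbital; each sp² =N– keeps its lone pair in-plane and puts one electron into the π system; the carbocation has an empty p orbital); the conjugation is uninterrupted.
Adding the contributions, 5 × 2 = 10 from the double-bond units + 0 from the CH(+) atom = 10.
With 10 π electrons (n = 2), the Hückel 4n+2 condition holds.

Aromatic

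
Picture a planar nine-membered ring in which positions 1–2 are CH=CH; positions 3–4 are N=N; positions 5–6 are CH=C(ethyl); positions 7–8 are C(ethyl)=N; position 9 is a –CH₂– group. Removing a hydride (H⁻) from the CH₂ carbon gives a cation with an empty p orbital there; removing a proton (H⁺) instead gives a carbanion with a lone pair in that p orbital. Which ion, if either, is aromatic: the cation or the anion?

In both ions every ring atom is sp² and contributes a p orbital, so both rings are fully conjugated.
Cation: 4 × 2 + 0 = 8 π electrons → 4(2), antiaromatic.
Anion: 4 × 2 + 2 = 10 π electrons → 4(2)+2, aromatic.

The anion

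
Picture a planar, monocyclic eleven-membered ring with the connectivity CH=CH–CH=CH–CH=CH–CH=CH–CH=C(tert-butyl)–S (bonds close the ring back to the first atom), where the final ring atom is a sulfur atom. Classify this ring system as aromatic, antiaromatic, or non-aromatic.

All ring atoms are sp² and supply a p orbital to the ring (every atom in a ring double bond is sp² and brings one electron to the p orbital; the sulfur donates one lone pair from its p orbital); the conjugation is uninterrupted.
Counting π electrons: 5 × 2 = 10 from the double-bond units + 2 from the S atom = 12.
12 = 4(3); a planar, fully conjugated 4n system is antiaromatic.

Antiaromatic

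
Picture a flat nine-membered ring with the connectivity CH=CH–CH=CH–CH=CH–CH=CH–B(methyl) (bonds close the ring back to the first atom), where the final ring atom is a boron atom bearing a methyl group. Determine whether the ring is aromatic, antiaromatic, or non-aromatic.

Antiaromatic

Check conjugation: each doubly-bonded ring atom is sp² with one p-orbital electron; the boron has an empty p orbital — every position has a p orbital, so the cyclic π system is continuous.
Tallying contributions gives 4 × 2 = 8 from the double-bond units + 0 from the B(methyl) atom = 8.
A 4n π count (8, n = 2) in a planar conjugated ring means antiaromatic.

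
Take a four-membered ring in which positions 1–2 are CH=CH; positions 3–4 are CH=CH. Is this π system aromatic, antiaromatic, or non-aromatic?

All ring atoms are sp² and supply a p orbital to the ring (the double-bond atoms are sp², each contributing one p electron); the conjugation is uninterrupted.
Tallying contributions gives 2 × 2 = 4 from the 2 double-bond units.
4 = 4(1); a planar, fully conjugated 4n system is antiaromatic.
(This ring is cyclobutadiene.)

Antiaromatic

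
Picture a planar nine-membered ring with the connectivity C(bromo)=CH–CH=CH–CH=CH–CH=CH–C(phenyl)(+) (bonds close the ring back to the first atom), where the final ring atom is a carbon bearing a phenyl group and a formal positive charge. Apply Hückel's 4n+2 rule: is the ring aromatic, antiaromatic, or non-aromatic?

Antiaromatic

Every ring atom contributes a p orbital perpendicular to the ring (each doubly-bonded ring atom is sp² with one p-orbital electron; the carbocation has an empty p orbital), so the π system is cyclic and fully conjugated.
Counting π electrons: 4 × 2 = 8 from the double-bond units + 0 from the C(phenyl)(+) atom = 8.
With 8 = 4·2 π electrons, Hückel's rule classifies the planar ring as antiaromatic.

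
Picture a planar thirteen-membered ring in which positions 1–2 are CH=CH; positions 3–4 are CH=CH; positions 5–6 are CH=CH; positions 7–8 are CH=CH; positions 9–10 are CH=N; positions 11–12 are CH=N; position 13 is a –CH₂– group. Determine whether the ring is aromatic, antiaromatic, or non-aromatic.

At the CH2 position, the tetrahedral CH₂ carbon is sp³ and has no p orbital in the ring π system; the ring's p-orbital overlap is broken there.
A ring that is not fully conjugated cannot be aromatic or antiaromatic regardless of its π-electron count.

Non-aromatic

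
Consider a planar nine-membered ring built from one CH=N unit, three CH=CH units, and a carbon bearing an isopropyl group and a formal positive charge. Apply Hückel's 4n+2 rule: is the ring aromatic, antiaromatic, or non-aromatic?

Antiaromatic

Check conjugation: every atom in a ring double bond is sp² and brings one electron to the p orbital; each sp² =N– keeps its lone pair in-plane and puts one electron into the π system; the carbocation has an empty p orbital — every position has a p orbital, so the cyclic π system is continuous.
π-electron count: 4 × 2 = 8 from the double-bond units + 0 from the C(isopropyl)(+) atom = 8.
With 8 = 4·2 π electrons, Hückel's rule classifies the planar ring as antiaromatic.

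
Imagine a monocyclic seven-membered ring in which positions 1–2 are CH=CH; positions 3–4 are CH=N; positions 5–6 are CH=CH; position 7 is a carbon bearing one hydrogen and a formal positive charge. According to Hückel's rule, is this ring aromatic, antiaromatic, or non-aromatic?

Aromatic

The p orbitals form a continuous loop: the double-bond atoms are sp², each contributing one p electron; each =N– nitrogen is pyridine-type (lone pair in the sp² plane, one electron in the p orbital); the carbocation has an empty p orbital. The ring is fully conjugated.
Tallying contributions gives 3 × 2 = 6 from the double-bond units + 0 from the CH(+) atom = 6.
That gives a 4n+2 count (6, n = 1).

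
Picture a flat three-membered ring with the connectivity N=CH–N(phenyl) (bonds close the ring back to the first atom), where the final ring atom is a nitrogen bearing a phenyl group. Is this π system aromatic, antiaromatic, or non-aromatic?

All ring atoms are sp² and supply a p orbital to the ring (each doubly-bonded ring atom is sp² with one p-orbital electron; the doubly-bonded nitrogens are pyridine-type — their lone pairs lie in the ring plane, leaving one electron in the p orbital; the pyrrole-type nitrogen donates its lone pair from the p orbital); the conjugation is uninterrupted.
Adding the contributions, 1 × 2 = 2 from the double-bond unit + 2 from the N(phenyl) atom = 4.
With 4 = 4·1 π electrons, Hückel's rule classifies the planar ring as antiaromatic.

Antiaromatic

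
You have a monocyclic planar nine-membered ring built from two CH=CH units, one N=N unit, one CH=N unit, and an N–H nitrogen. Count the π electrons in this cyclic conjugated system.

10

All ring atoms are sp² and supply a p orbital to the ring (each doubly-bonded ring atom is sp² with one p-orbital electron; each sp² =N– keeps its lone pair in-plane and puts one electron into the π system; the pyrrole-type nitrogen donates its lone pair from the p orbital); the conjugation is uninterrupted.
Adding the contributions, 4 × 2 = 8 from the double-bond units + 2 from the NH atom = 10.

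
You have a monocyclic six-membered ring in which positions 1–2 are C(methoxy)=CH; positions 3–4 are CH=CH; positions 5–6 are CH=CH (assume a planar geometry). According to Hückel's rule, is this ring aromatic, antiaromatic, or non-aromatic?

Aromatic

The p orbitals form a continuous loop: each doubly-bonded ring atom is sp² with one p-orbital electron. The ring is fully conjugated.
Tallying contributions gives 3 × 2 = 6 from the 3 double-bond units.
With 6 π electrons (n = 1), the Hückel 4n+2 condition holds.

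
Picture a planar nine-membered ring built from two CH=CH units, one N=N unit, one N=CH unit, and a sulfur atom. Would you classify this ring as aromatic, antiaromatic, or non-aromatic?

All ring atoms are sp² and supply a p orbital to the ring (the double-bond atoms are sp², each contributing one p electron; the doubly-bonded nitrogens are pyridine-type — their lone pairs lie in the ring plane, leaving one electron in the p orbital; the sulfur donates one lone pair from its p orbital); the conjugation is uninterrupted.
Tallying contributions gives 4 × 2 = 8 from the double-bond units + 2 from the S atom = 10.
Since 10 = 4·2 + 2, the ring meets the 4n+2 criterion.

Aromatic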